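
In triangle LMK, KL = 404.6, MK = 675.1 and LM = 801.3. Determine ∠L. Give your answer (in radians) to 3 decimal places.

1.001

By the law of cosines, cos L = (KL² + LM² − MK²) / (2·KL·LM) ≈ 0.53982, so ∠L ≈ 1.001 rad.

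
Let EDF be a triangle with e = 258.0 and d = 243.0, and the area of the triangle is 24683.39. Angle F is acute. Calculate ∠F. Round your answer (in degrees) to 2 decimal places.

From area = ½·e·d·sin F, we get sin F = 2·area/(e·d) ≈ 0.78742.
Taking the acute solution, ∠F ≈ 51.95°.

51.95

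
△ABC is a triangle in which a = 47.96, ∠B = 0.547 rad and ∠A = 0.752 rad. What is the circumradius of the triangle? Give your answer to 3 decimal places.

The third angle is ∠C = π − ∠A − ∠B = 1.843 rad.
Law of sines: b = a·sin B/sin A ≈ 36.518.
Law of sines: c = a·sin C/sin A ≈ 67.632.
Circumradius = a/(2 sin A) ≈ 35.105.

35.105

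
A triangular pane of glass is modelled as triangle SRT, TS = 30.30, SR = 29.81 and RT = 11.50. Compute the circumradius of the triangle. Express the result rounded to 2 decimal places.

15.32

By the law of cosines, cos S = (TS² + SR² − RT²) / (2·TS·SR) ≈ 0.92692, so ∠S ≈ 22.04°.
Circumradius = RT/(2 sin S) ≈ 15.323.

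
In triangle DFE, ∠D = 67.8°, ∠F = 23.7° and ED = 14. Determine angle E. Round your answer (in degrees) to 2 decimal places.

88.50

The third angle is ∠E = 180° − ∠D − ∠F = 88.50°.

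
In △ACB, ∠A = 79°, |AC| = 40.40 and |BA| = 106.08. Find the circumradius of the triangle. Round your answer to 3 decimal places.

By the law of cosines, |CB|² = |BA|² + |AC|² − 2·|BA|·|AC|·cos A = 11250, so |CB| ≈ 106.06.
Area = ½·|BA|·|AC|·sin A ≈ 2103.4.
Circumradius = |CB|/(2 sin A) ≈ 54.025.

R ≈ 54.025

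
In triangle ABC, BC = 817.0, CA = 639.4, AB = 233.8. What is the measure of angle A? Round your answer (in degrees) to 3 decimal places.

By the law of cosines, cos A = (CA² + AB² − BC²) / (2·CA·AB) ≈ -0.68229, so ∠A ≈ 133.02°.

∠A ≈ 133.023°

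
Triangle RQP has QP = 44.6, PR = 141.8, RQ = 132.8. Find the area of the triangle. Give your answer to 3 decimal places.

Semiperimeter s = (44.6 + 141.8 + 132.8)/2 = 159.6.
Heron's formula: area = √(159.6·115·17.8·26.8) ≈ 2959.

area ≈ 2958.985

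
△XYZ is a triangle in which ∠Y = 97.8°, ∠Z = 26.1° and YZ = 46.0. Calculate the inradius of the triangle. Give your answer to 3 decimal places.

The third angle is ∠X = 180° − ∠Y − ∠Z = 56.10°.
Law of sines: ZX = YZ·sin Y/sin X ≈ 54.908.
Law of sines: XY = YZ·sin Z/sin X ≈ 24.382.
Area = ½·YZ·ZX·sin Z ≈ 555.59.
Semiperimeter s = (46+54.908+24.382)/2 = 62.645.
Inradius = area/s = 555.59/62.645 ≈ 8.8689.

r ≈ 8.869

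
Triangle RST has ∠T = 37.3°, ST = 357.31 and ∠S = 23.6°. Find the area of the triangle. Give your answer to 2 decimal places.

area ≈ 17724.14

The third angle is ∠R = 180° − ∠S − ∠T = 119.10°.
Law of sines: TR = ST·sin S/sin R ≈ 163.71.
Law of sines: RS = ST·sin T/sin R ≈ 247.81.
Area = ½·ST·TR·sin T ≈ 17724.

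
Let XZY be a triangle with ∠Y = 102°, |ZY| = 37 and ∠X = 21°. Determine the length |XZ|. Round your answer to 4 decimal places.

The third angle is ∠Z = 180° − ∠Y − ∠X = 57.00°.
Law of sines: |XZ| = |ZY|·sin Y/sin X ≈ 100.99.

100.9897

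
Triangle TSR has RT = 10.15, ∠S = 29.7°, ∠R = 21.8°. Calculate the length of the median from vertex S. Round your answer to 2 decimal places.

The third angle is ∠T = 180° − ∠S − ∠R = 128.50°.
Law of sines: SR = RT·sin T/sin S ≈ 16.033.
Law of sines: TS = RT·sin R/sin S ≈ 7.6079.
Median from S: ½√(2·TS² + 2·SR² − RT²) ≈ 11.476.

m_S ≈ 11.48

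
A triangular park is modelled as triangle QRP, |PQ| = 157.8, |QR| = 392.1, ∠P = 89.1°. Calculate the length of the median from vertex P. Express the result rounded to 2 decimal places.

198.32

Law of sines: sin R = |PQ|·sin P/|QR| ≈ 0.40240.
Since |QR| ≥ |PQ|, only the acute value applies: ∠R ≈ 23.73°.
Then ∠Q = 180° − ∠P − ∠R ≈ 67.17°.
Law of sines gives |RP| = |QR|·sin Q/sin P ≈ 361.43.
Median from P: ½√(2·|RP|² + 2·|PQ|² − |QR|²) ≈ 198.32.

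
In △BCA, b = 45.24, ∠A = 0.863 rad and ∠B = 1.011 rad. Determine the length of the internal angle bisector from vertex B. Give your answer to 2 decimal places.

39.52

The third angle is ∠C = π − ∠A − ∠B = 1.268 rad.
Law of sines: c = b·sin C/sin B ≈ 50.954.
Law of sines: a = b·sin A/sin B ≈ 40.565.
The bisector from B has length 2·c·a·cos(∠B/2)/(c+a) ≈ 39.52.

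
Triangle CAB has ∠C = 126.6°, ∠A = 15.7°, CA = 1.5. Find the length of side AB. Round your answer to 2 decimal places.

1.97

The third angle is ∠B = 180° − ∠C − ∠A = 37.70°.
Law of sines: AB = CA·sin C/sin B ≈ 1.9692.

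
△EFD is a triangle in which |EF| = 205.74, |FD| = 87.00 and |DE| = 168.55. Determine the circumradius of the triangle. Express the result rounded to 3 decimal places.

By the law of cosines, cos E = (|DE|² + |EF|² − |FD|²) / (2·|DE|·|EF|) ≈ 0.91081, so ∠E ≈ 0.426 rad.
Circumradius = |FD|/(2 sin E) ≈ 105.37.

105.370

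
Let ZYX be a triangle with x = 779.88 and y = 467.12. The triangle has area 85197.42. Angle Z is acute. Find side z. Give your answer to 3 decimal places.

From area = ½·y·x·sin Z, we get sin Z = 2·area/(y·x) ≈ 0.46774.
Taking the acute solution, ∠Z ≈ 27.89°.
Law of cosines then gives z ≈ 427.12.

427.120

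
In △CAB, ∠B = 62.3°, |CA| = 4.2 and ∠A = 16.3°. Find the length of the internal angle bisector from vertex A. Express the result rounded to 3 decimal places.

t_A ≈ 4.369

The third angle is ∠C = 180° − ∠A − ∠B = 101.40°.
Law of sines: |AB| = |CA|·sin C/sin B ≈ 4.6501.
Law of sines: |BC| = |CA|·sin A/sin B ≈ 1.3314.
The bisector from A has length 2·|CA|·|AB|·cos(∠A/2)/(|CA|+|AB|) ≈ 4.369.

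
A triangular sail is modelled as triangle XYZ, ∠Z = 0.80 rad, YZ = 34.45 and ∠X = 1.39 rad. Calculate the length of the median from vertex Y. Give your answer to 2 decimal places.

m_Y ≈ 26.56

The third angle is ∠Y = π − ∠Z − ∠X = 0.952 rad.
Law of sines: ZX = YZ·sin Y/sin X ≈ 28.519.
Law of sines: XY = YZ·sin Z/sin X ≈ 25.122.
Median from Y: ½√(2·XY² + 2·YZ² − ZX²) ≈ 26.564.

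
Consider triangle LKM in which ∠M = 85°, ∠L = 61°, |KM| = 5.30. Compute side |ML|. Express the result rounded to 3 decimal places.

3.389

The third angle is ∠K = 180° − ∠M − ∠L = 34.00°.
Law of sines: |ML| = |KM|·sin K/sin L ≈ 3.3886.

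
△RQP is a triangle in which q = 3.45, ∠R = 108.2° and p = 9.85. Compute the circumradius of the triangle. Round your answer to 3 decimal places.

By the law of cosines, r² = q² + p² − 2·q·p·cos R = 130.15, so r ≈ 11.408.
Area = ½·q·p·sin R ≈ 16.141.
Circumradius = r/(2 sin R) ≈ 6.0046.

6.005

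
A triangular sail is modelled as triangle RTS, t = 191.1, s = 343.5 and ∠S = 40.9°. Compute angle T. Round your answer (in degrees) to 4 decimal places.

∠T ≈ 21.3616°

Law of sines: sin T = t·sin S/s ≈ 0.36425.
Since s ≥ t, only the acute value applies: ∠T ≈ 21.36°.
Then ∠R = 180° − ∠S − ∠T ≈ 117.74°.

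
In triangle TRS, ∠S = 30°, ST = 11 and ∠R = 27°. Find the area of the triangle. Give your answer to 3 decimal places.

The third angle is ∠T = 180° − ∠R − ∠S = 123.00°.
Law of sines: RS = ST·sin T/sin R ≈ 20.321.
Law of sines: TR = ST·sin S/sin R ≈ 12.115.
Area = ½·ST·RS·sin S ≈ 55.882.

55.882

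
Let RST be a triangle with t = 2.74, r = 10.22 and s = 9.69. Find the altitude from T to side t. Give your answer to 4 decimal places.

Semiperimeter p = (10.22 + 9.69 + 2.74)/2 = 11.325.
Heron's formula: area = √(11.325·1.105·1.635·8.585) ≈ 13.253.
The altitude from T has length 2·area/t ≈ 9.6741.

h_T ≈ 9.6741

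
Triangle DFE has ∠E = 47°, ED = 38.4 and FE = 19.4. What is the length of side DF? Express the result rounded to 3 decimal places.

By the law of cosines, DF² = FE² + ED² − 2·FE·ED·cos E = 834.8, so DF ≈ 28.893.

28.893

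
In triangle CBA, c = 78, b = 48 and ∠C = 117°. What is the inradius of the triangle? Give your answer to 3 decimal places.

10.964

Law of sines: sin B = b·sin C/c ≈ 0.54831.
Since c ≥ b, only the acute value applies: ∠B ≈ 33.25°.
Then ∠A = 180° − ∠C − ∠B ≈ 29.75°.
Law of sines gives a = c·sin A/sin C ≈ 43.438.
Area = ½·c·b·sin A ≈ 928.88.
Semiperimeter s = (78+48+43.438)/2 = 84.719.
Inradius = area/s = 928.88/84.719 ≈ 10.964.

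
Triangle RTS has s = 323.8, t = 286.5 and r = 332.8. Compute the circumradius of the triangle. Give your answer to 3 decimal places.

182.489

By the law of cosines, cos R = (t² + s² − r²) / (2·t·s) ≈ 0.41055, so ∠R ≈ 65.76°.
Circumradius = r/(2 sin R) ≈ 182.49.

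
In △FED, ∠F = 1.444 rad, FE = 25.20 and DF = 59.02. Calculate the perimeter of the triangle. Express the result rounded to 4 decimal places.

perimeter ≈ 145.3939

By the law of cosines, ED² = DF² + FE² − 2·DF·FE·cos F = 3742.2, so ED ≈ 61.174.
Semiperimeter s = (61.174+59.02+25.2)/2 = 72.697.
Perimeter = 61.174 + 59.02 + 25.2 = 145.39.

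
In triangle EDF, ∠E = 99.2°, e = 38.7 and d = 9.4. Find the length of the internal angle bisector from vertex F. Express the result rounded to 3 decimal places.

t_F ≈ 12.619

Law of sines: sin D = d·sin E/e ≈ 0.23977.
Since e ≥ d, only the acute value applies: ∠D ≈ 13.87°.
Then ∠F = 180° − ∠E − ∠D ≈ 66.93°.
Law of sines gives f = e·sin F/sin E ≈ 36.068.
The bisector from F has length 2·e·d·cos(∠F/2)/(e+d) ≈ 12.619.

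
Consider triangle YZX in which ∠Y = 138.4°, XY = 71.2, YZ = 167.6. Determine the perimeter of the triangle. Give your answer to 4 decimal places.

By the law of cosines, ZX² = XY² + YZ² − 2·XY·YZ·cos Y = 51006, so ZX ≈ 225.85.
Semiperimeter s = (225.85+71.2+167.6)/2 = 232.32.
Perimeter = 225.85 + 71.2 + 167.6 = 464.65.

464.6458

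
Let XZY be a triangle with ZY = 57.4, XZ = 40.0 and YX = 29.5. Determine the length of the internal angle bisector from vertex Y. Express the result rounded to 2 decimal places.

36.53

By the law of cosines, cos Y = (ZY² + YX² − XZ²) / (2·ZY·YX) ≈ 0.75740, so ∠Y ≈ 40.76°.
The bisector from Y has length 2·ZY·YX·cos(∠Y/2)/(ZY+YX) ≈ 36.531.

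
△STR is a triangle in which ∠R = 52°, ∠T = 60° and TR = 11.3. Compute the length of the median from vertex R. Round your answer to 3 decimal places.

9.823

The third angle is ∠S = 180° − ∠T − ∠R = 68.00°.
Law of sines: RS = TR·sin T/sin S ≈ 10.555.
Law of sines: ST = TR·sin R/sin S ≈ 9.6038.
Median from R: ½√(2·TR² + 2·RS² − ST²) ≈ 9.8228.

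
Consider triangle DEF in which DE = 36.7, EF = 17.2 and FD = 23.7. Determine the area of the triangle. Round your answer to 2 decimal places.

163.02

Semiperimeter s = (17.2 + 23.7 + 36.7)/2 = 38.8.
Heron's formula: area = √(38.8·21.6·15.1·2.1) ≈ 163.02.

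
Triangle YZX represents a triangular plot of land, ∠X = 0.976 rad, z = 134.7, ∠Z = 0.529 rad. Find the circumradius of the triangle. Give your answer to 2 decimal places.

The third angle is ∠Y = π − ∠Z − ∠X = 1.637 rad.
Law of sines: y = z·sin Y/sin Z ≈ 266.33.
Law of sines: x = z·sin X/sin Z ≈ 221.07.
Circumradius = z/(2 sin Z) ≈ 133.45.

133.45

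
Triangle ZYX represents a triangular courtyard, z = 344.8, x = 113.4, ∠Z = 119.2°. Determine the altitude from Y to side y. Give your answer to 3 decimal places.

Law of sines: sin X = x·sin Z/z ≈ 0.28709.
Since z ≥ x, only the acute value applies: ∠X ≈ 16.68°.
Then ∠Y = 180° − ∠Z − ∠X ≈ 44.12°.
Law of sines gives y = z·sin Y/sin Z ≈ 274.96.
Area = ½·z·x·sin Y ≈ 13609.
The altitude from Y has length 2·area/y ≈ 98.989.

98.989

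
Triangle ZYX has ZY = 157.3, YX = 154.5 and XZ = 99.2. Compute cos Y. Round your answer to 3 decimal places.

By the law of cosines, cos Y = (ZY² + YX² − XZ²) / (2·ZY·YX) ≈ 0.79770, so ∠Y ≈ 0.6473 rad.

0.798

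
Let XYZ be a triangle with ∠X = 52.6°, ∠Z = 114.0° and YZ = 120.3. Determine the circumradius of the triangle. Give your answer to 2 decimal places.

R ≈ 75.72

The third angle is ∠Y = 180° − ∠Z − ∠X = 13.40°.
Law of sines: ZX = YZ·sin Y/sin X ≈ 35.094.
Law of sines: XY = YZ·sin Z/sin X ≈ 138.34.
Circumradius = YZ/(2 sin X) ≈ 75.716.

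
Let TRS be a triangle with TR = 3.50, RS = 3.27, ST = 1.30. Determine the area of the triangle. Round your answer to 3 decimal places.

2.125

Semiperimeter s = (3.27 + 1.3 + 3.5)/2 = 4.035.
Heron's formula: area = √(4.035·0.765·2.735·0.535) ≈ 2.1252.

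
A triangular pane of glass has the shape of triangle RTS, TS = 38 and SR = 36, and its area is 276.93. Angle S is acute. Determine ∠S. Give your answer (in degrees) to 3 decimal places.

From area = ½·TS·SR·sin S, we get sin S = 2·area/(TS·SR) ≈ 0.40487.
Taking the acute solution, ∠S ≈ 23.88°.

23.883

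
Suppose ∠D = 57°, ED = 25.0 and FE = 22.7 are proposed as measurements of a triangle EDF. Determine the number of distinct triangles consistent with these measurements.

2

ED·sin D = 25.0·sin(57°) ≈ 20.97.
Since ED sin D < FE < ED (20.97 < 22.7 < 25.0), two triangles exist.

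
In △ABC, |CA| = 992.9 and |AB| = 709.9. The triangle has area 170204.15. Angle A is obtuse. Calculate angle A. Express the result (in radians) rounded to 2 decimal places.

∠A ≈ 2.64 rad

From area = ½·|CA|·|AB|·sin A, we get sin A = 2·area/(|CA|·|AB|) ≈ 0.48294.
Taking the obtuse solution, ∠A ≈ 2.6376 rad.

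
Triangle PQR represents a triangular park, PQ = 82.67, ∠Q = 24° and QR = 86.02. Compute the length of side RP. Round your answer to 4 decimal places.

By the law of cosines, RP² = PQ² + QR² − 2·PQ·QR·cos Q = 1240.8, so RP ≈ 35.225.

35.2254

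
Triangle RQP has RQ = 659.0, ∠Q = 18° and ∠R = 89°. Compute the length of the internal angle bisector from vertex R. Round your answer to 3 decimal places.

The third angle is ∠P = 180° − ∠R − ∠Q = 73.00°.
Law of sines: QP = RQ·sin R/sin P ≈ 689.01.
Law of sines: PR = RQ·sin Q/sin P ≈ 212.95.
The bisector from R has length 2·PR·RQ·cos(∠R/2)/(PR+RQ) ≈ 229.58.

229.583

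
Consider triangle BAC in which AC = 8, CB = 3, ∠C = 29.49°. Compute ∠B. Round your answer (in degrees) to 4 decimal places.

By the law of cosines, BA² = AC² + CB² − 2·AC·CB·cos C = 31.219, so BA ≈ 5.5874.
Law of cosines again: cos B = (CB² + BA² − AC²)/(2·CB·BA) ≈ -0.70937, so ∠B ≈ 135.18°.

135.1839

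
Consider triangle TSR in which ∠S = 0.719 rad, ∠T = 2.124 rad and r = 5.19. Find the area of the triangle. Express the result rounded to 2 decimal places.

The third angle is ∠R = π − ∠T − ∠S = 0.299 rad.
Law of sines: t = r·sin T/sin R ≈ 15.011.
Law of sines: s = r·sin S/sin R ≈ 11.62.
Area = ½·r·t·sin S ≈ 25.656.

25.66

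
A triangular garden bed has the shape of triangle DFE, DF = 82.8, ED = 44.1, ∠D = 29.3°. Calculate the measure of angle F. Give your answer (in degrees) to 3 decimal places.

25.953

By the law of cosines, FE² = ED² + DF² − 2·ED·DF·cos D = 2432, so FE ≈ 49.315.
Law of cosines again: cos F = (DF² + FE² − ED²)/(2·DF·FE) ≈ 0.89915, so ∠F ≈ 25.95°.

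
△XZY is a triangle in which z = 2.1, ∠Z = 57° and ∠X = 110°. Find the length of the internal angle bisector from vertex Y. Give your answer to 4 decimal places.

The third angle is ∠Y = 180° − ∠X − ∠Z = 13.00°.
Law of sines: x = z·sin X/sin Z ≈ 2.353.
Law of sines: y = z·sin Y/sin Z ≈ 0.56327.
The bisector from Y has length 2·x·z·cos(∠Y/2)/(x+z) ≈ 2.205.

t_Y ≈ 2.2050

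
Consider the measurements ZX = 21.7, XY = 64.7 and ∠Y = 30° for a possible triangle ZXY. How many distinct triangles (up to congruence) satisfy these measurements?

0

XY·sin Y = 64.7·sin(30°) ≈ 32.35.
Since ZX = 21.7 < 32.35 = XY sin Y, no triangle exists.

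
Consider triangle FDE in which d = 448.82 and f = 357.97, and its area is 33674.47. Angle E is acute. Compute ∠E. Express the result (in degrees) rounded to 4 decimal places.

24.7835

From area = ½·f·d·sin E, we get sin E = 2·area/(f·d) ≈ 0.41919.
Taking the acute solution, ∠E ≈ 24.78°.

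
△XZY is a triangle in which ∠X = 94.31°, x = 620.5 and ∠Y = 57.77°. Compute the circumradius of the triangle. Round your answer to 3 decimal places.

R ≈ 311.130

The third angle is ∠Z = 180° − ∠Y − ∠X = 27.92°.
Law of sines: z = x·sin Z/sin X ≈ 291.37.
Law of sines: y = x·sin Y/sin X ≈ 526.38.
Circumradius = x/(2 sin X) ≈ 311.13.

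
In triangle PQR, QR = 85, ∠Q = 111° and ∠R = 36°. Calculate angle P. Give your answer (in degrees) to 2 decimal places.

33.00

The third angle is ∠P = 180° − ∠Q − ∠R = 33.00°.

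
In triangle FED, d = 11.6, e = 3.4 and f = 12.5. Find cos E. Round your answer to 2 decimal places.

cos E ≈ 0.96

By the law of cosines, cos E = (d² + f² − e²) / (2·d·f) ≈ 0.96293, so ∠E ≈ 0.273 rad.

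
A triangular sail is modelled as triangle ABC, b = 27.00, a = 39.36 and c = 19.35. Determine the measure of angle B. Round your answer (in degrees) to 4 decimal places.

By the law of cosines, cos B = (c² + a² − b²) / (2·c·a) ≈ 0.78427, so ∠B ≈ 38.35°.

∠B ≈ 38.3464°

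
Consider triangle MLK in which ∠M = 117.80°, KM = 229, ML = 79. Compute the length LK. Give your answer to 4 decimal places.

274.8760

By the law of cosines, LK² = KM² + ML² − 2·KM·ML·cos M = 75557, so LK ≈ 274.88.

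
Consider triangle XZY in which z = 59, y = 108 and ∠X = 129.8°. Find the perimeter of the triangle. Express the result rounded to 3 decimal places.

By the law of cosines, x² = z² + y² − 2·z·y·cos X = 23303, so x ≈ 152.65.
Semiperimeter s = (152.65+59+108)/2 = 159.83.
Perimeter = 152.65 + 59 + 108 = 319.65.

perimeter ≈ 319.652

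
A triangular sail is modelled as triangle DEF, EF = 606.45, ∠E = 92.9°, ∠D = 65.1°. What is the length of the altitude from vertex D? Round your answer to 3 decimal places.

h_D ≈ 250.141

The third angle is ∠F = 180° − ∠D − ∠E = 22.00°.
Law of sines: FD = EF·sin E/sin D ≈ 667.74.
Law of sines: DE = EF·sin F/sin D ≈ 250.46.
Area = ½·EF·FD·sin F ≈ 75849.
The altitude from D has length 2·area/EF ≈ 250.14.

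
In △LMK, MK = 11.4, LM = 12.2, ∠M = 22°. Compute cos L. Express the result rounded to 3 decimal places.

cos L ≈ 0.357

By the law of cosines, KL² = LM² + MK² − 2·LM·MK·cos M = 20.895, so KL ≈ 4.5711.
Law of cosines again: cos L = (KL² + LM² − MK²)/(2·KL·LM) ≈ 0.35661, so ∠L ≈ 69.11°.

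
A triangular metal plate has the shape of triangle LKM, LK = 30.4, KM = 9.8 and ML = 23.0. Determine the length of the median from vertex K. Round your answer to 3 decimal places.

Median from K: ½√(2·LK² + 2·KM² − ML²) ≈ 19.438.

m_K ≈ 19.438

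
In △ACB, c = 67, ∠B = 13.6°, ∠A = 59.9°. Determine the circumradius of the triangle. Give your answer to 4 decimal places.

R ≈ 34.9388

The third angle is ∠C = 180° − ∠B − ∠A = 106.50°.
Law of sines: a = c·sin A/sin C ≈ 60.455.
Law of sines: b = c·sin B/sin C ≈ 16.431.
Circumradius = c/(2 sin C) ≈ 34.939.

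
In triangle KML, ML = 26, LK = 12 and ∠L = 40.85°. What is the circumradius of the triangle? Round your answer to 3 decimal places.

R ≈ 14.260

By the law of cosines, KM² = ML² + LK² − 2·ML·LK·cos L = 347.99, so KM ≈ 18.655.
Area = ½·ML·LK·sin L ≈ 102.04.
Circumradius = KM/(2 sin L) ≈ 14.26.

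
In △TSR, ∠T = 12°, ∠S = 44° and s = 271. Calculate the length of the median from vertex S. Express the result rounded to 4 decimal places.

192.9527

The third angle is ∠R = 180° − ∠T − ∠S = 124.00°.
Law of sines: t = s·sin T/sin S ≈ 81.11.
Law of sines: r = s·sin R/sin S ≈ 323.42.
Median from S: ½√(2·r² + 2·t² − s²) ≈ 192.95.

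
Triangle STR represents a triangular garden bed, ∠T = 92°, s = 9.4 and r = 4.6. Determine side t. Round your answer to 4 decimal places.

10.6084

By the law of cosines, t² = r² + s² − 2·r·s·cos T = 112.54, so t ≈ 10.608.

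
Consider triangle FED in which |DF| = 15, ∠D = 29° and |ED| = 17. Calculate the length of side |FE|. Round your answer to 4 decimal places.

8.2428

By the law of cosines, |FE|² = |ED|² + |DF|² − 2·|ED|·|DF|·cos D = 67.944, so |FE| ≈ 8.2428.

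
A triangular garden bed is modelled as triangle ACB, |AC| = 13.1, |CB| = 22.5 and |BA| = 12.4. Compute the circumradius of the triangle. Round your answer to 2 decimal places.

By the law of cosines, cos A = (|BA|² + |AC|² − |CB|²) / (2·|BA|·|AC|) ≈ -0.55676, so ∠A ≈ 123.83°.
Circumradius = |CB|/(2 sin A) ≈ 13.543.

13.54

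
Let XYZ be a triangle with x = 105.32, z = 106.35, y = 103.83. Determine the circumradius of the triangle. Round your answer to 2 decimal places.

By the law of cosines, cos X = (y² + z² − x²) / (2·y·z) ≈ 0.49802, so ∠X ≈ 60.13°.
Circumradius = x/(2 sin X) ≈ 60.727.

60.73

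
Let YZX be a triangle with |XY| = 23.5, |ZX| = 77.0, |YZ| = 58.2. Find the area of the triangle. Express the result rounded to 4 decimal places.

area ≈ 469.3255

Semiperimeter s = (77 + 23.5 + 58.2)/2 = 79.35.
Heron's formula: area = √(79.35·2.35·55.85·21.15) ≈ 469.33.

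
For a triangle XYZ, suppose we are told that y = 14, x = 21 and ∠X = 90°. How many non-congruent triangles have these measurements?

y·sin X = 14·sin(90°) ≈ 14.
Since ∠X is not acute, a triangle exists only if x > y; here x > y, so there is exactly one triangle.

1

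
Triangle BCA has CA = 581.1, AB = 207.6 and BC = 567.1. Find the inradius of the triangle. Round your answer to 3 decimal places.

86.261

Semiperimeter s = (581.1 + 207.6 + 567.1)/2 = 677.9.
Heron's formula: area = √(677.9·96.8·470.3·110.8) ≈ 58476.
Inradius = area/s = 58476/677.9 ≈ 86.261.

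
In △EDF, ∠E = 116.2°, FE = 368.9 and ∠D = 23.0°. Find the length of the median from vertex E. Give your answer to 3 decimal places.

The third angle is ∠F = 180° − ∠E − ∠D = 40.80°.
Law of sines: DF = FE·sin E/sin D ≈ 847.13.
Law of sines: ED = FE·sin F/sin D ≈ 616.91.
Median from E: ½√(2·FE² + 2·ED² − DF²) ≈ 280.94.

280.942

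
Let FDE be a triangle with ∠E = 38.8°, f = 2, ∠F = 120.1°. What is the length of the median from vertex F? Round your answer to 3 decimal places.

0.629

The third angle is ∠D = 180° − ∠E − ∠F = 21.10°.
Law of sines: d = f·sin D/sin F ≈ 0.83222.
Law of sines: e = f·sin E/sin F ≈ 1.4485.
Median from F: ½√(2·d² + 2·e² − f²) ≈ 0.62883.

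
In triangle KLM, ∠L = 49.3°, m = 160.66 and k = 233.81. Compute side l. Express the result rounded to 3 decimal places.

177.449

By the law of cosines, l² = m² + k² − 2·m·k·cos L = 31488, so l ≈ 177.45.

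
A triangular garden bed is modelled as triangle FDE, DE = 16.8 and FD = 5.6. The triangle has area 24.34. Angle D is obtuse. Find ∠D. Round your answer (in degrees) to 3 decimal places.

From area = ½·FD·DE·sin D, we get sin D = 2·area/(FD·DE) ≈ 0.51743.
Taking the obtuse solution, ∠D ≈ 148.84°.

148.840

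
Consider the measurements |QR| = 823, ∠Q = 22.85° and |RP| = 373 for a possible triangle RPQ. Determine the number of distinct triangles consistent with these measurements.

|QR|·sin Q = 823·sin(22.85°) ≈ 319.6.
Since |QR| sin Q < |RP| < |QR| (319.6 < 373 < 823), two triangles exist.

2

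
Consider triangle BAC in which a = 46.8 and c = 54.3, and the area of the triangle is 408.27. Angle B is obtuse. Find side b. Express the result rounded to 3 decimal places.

From area = ½·a·c·sin B, we get sin B = 2·area/(a·c) ≈ 0.32132.
Taking the obtuse solution, ∠B ≈ 161.26°.
Law of cosines then gives b ≈ 99.758.

99.758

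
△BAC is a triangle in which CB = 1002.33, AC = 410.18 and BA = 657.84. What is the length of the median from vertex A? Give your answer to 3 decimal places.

Median from A: ½√(2·BA² + 2·AC² − CB²) ≈ 222.11.

m_A ≈ 222.113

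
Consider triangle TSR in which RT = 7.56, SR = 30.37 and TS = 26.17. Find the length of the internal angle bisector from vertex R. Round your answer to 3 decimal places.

By the law of cosines, cos R = (SR² + RT² − TS²) / (2·SR·RT) ≈ 0.64161, so ∠R ≈ 50.09°.
The bisector from R has length 2·SR·RT·cos(∠R/2)/(SR+RT) ≈ 10.968.

t_R ≈ 10.968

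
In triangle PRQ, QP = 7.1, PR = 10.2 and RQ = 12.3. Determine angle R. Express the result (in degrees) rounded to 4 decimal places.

∠R ≈ 35.2467°

By the law of cosines, cos R = (PR² + RQ² − QP²) / (2·PR·RQ) ≈ 0.81667, so ∠R ≈ 35.25°.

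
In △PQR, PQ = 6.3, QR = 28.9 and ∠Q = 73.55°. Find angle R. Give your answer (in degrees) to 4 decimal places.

By the law of cosines, RP² = PQ² + QR² − 2·PQ·QR·cos Q = 771.78, so RP ≈ 27.781.
Law of cosines again: cos R = (QR² + RP² − PQ²)/(2·QR·RP) ≈ 0.97606, so ∠R ≈ 12.56°.

∠R ≈ 12.5617°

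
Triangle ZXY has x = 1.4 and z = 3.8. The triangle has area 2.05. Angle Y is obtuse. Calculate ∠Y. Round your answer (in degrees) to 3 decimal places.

From area = ½·z·x·sin Y, we get sin Y = 2·area/(z·x) ≈ 0.77068.
Taking the obtuse solution, ∠Y ≈ 129.59°.

∠Y ≈ 129.585°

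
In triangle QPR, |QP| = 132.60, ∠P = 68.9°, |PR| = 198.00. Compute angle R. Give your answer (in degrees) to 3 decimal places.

39.464

By the law of cosines, |RQ|² = |QP|² + |PR|² − 2·|QP|·|PR|·cos P = 37883, so |RQ| ≈ 194.64.
Law of cosines again: cos R = (|PR|² + |RQ|² − |QP|²)/(2·|PR|·|RQ|) ≈ 0.77202, so ∠R ≈ 39.46°.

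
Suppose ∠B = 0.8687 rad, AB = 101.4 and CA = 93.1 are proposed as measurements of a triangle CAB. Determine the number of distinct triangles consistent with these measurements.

AB·sin B = 101.4·sin(0.8687 rad) ≈ 77.42.
Since AB sin B < CA < AB (77.42 < 93.1 < 101.4), two triangles exist.

2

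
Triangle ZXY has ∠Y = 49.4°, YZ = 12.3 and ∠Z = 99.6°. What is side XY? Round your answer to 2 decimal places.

The third angle is ∠X = 180° − ∠Y − ∠Z = 31.00°.
Law of sines: XY = YZ·sin Z/sin X ≈ 23.547.

23.55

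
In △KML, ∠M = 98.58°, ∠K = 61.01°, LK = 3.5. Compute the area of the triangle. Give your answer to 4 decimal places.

area ≈ 1.8895

The third angle is ∠L = 180° − ∠K − ∠M = 20.41°.
Law of sines: ML = LK·sin K/sin M ≈ 3.0961.
Law of sines: KM = LK·sin L/sin M ≈ 1.2344.
Area = ½·LK·ML·sin L ≈ 1.8895.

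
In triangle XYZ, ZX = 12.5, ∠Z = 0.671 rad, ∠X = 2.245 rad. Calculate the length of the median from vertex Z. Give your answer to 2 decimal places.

The third angle is ∠Y = π − ∠Z − ∠X = 0.226 rad.
Law of sines: YZ = ZX·sin X/sin Y ≈ 43.656.
Law of sines: XY = ZX·sin Z/sin Y ≈ 34.746.
Median from Z: ½√(2·YZ² + 2·ZX² − XY²) ≈ 27.004.

m_Z ≈ 27.00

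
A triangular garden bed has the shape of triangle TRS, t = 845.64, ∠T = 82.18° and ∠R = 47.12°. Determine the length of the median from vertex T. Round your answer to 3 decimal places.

The third angle is ∠S = 180° − ∠T − ∠R = 50.70°.
Law of sines: r = t·sin R/sin T ≈ 625.49.
Law of sines: s = t·sin S/sin T ≈ 660.53.
Median from T: ½√(2·r² + 2·s² − t²) ≈ 484.76.

m_T ≈ 484.759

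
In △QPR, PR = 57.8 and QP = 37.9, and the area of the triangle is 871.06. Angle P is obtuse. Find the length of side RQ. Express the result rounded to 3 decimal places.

86.217

From area = ½·QP·PR·sin P, we get sin P = 2·area/(QP·PR) ≈ 0.79526.
Taking the obtuse solution, ∠P ≈ 127.32°.
Law of cosines then gives RQ ≈ 86.217.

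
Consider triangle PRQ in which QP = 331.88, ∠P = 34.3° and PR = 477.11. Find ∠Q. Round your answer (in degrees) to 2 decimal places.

By the law of cosines, RQ² = QP² + PR² − 2·QP·PR·cos P = 76164, so RQ ≈ 275.98.
Law of cosines again: cos Q = (RQ² + QP² − PR²)/(2·RQ·QP) ≈ -0.22560, so ∠Q ≈ 103.04°.

103.04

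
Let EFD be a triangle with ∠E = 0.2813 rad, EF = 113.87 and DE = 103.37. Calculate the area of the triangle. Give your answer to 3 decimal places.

area ≈ 1633.807

Area = ½·DE·EF·sin E ≈ 1633.8.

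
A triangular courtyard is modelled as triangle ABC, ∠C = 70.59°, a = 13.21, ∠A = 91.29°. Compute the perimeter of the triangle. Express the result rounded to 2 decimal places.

The third angle is ∠B = 180° − ∠C − ∠A = 18.12°.
Law of sines: b = a·sin B/sin A ≈ 4.1095.
Law of sines: c = a·sin C/sin A ≈ 12.462.
Semiperimeter s = (13.21+4.1095+12.462)/2 = 14.891.
Perimeter = 13.21 + 4.1095 + 12.462 = 29.782.

29.78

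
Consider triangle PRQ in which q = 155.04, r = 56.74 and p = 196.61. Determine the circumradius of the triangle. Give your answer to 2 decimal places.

129.05

By the law of cosines, cos P = (r² + q² − p²) / (2·r·q) ≈ -0.64787, so ∠P ≈ 130.38°.
Circumradius = p/(2 sin P) ≈ 129.05.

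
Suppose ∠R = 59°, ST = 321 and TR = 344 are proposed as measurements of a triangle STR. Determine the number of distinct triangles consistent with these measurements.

2

TR·sin R = 344·sin(59°) ≈ 294.9.
Since TR sin R < ST < TR (294.9 < 321 < 344), two triangles exist.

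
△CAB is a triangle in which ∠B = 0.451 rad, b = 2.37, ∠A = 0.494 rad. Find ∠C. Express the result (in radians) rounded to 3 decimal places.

The third angle is ∠C = π − ∠A − ∠B = 2.197 rad.

∠C ≈ 2.197 rad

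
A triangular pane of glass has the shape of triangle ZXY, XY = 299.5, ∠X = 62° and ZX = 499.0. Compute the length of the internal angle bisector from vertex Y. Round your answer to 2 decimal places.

By the law of cosines, YZ² = ZX² + XY² − 2·ZX·XY·cos X = 1.9838e+05, so YZ ≈ 445.39.
Law of cosines again: cos Y = (XY² + YZ² − ZX²)/(2·XY·YZ) ≈ 0.14646, so ∠Y ≈ 81.58°.
The bisector from Y has length 2·XY·YZ·cos(∠Y/2)/(XY+YZ) ≈ 271.17.

271.17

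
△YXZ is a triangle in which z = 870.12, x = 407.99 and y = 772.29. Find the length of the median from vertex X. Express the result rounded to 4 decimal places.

m_X ≈ 796.9670

Median from X: ½√(2·z² + 2·y² − x²) ≈ 796.97.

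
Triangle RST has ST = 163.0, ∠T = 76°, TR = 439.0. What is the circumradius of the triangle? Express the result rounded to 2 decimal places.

By the law of cosines, RS² = ST² + TR² − 2·ST·TR·cos T = 1.8467e+05, so RS ≈ 429.73.
Area = ½·ST·TR·sin T ≈ 34716.
Circumradius = RS/(2 sin T) ≈ 221.44.

221.44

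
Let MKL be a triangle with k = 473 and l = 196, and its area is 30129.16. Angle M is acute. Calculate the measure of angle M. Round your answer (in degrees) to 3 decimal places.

40.540

From area = ½·k·l·sin M, we get sin M = 2·area/(k·l) ≈ 0.64998.
Taking the acute solution, ∠M ≈ 40.54°.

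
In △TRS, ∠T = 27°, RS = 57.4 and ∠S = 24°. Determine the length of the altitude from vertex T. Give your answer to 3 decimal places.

39.965

The third angle is ∠R = 180° − ∠S − ∠T = 129.00°.
Law of sines: ST = RS·sin R/sin T ≈ 98.258.
Law of sines: TR = RS·sin S/sin T ≈ 51.425.
Area = ½·RS·ST·sin S ≈ 1147.
The altitude from T has length 2·area/RS ≈ 39.965.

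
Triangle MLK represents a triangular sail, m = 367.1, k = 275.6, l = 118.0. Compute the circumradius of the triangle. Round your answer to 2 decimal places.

By the law of cosines, cos M = (l² + k² − m²) / (2·l·k) ≈ -0.69007, so ∠M ≈ 2.332 rad.
Circumradius = m/(2 sin M) ≈ 253.61.

R ≈ 253.61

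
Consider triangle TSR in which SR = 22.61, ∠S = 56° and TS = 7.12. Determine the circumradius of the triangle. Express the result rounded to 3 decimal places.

By the law of cosines, RT² = TS² + SR² − 2·TS·SR·cos S = 381.87, so RT ≈ 19.541.
Area = ½·TS·SR·sin S ≈ 66.731.
Circumradius = RT/(2 sin S) ≈ 11.786.

11.786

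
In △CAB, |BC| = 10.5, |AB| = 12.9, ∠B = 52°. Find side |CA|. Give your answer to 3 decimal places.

By the law of cosines, |CA|² = |AB|² + |BC|² − 2·|AB|·|BC|·cos B = 109.88, so |CA| ≈ 10.482.

10.482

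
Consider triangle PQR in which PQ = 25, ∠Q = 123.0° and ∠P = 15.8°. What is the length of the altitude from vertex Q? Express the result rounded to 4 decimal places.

h_Q ≈ 6.8070

The third angle is ∠R = 180° − ∠P − ∠Q = 41.20°.
Law of sines: QR = PQ·sin P/sin R ≈ 10.334.
Law of sines: RP = PQ·sin Q/sin R ≈ 31.831.
Area = ½·PQ·QR·sin Q ≈ 108.34.
The altitude from Q has length 2·area/RP ≈ 6.807.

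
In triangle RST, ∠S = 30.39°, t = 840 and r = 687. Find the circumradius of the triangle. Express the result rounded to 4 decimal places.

421.6397

By the law of cosines, s² = t² + r² − 2·t·r·cos S = 1.8199e+05, so s ≈ 426.6.
Area = ½·t·r·sin S ≈ 1.4597e+05.
Circumradius = s/(2 sin S) ≈ 421.64.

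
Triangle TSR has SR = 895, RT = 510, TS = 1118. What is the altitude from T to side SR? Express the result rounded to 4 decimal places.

Semiperimeter s = (895 + 510 + 1118)/2 = 1261.5.
Heron's formula: area = √(1261.5·366.5·751.5·143.5) ≈ 2.2329e+05.
The altitude from T has length 2·area/SR ≈ 498.97.

h_T ≈ 498.9741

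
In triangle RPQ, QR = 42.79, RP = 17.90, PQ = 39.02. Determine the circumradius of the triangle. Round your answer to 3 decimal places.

By the law of cosines, cos R = (QR² + RP² − PQ²) / (2·QR·RP) ≈ 0.41050, so ∠R ≈ 65.76°.
Circumradius = PQ/(2 sin R) ≈ 21.396.

21.396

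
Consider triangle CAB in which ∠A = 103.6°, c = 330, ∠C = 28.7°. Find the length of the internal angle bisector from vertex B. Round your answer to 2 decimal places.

The third angle is ∠B = 180° − ∠C − ∠A = 47.70°.
Law of sines: a = c·sin A/sin C ≈ 667.91.
Law of sines: b = c·sin B/sin C ≈ 508.26.
The bisector from B has length 2·c·a·cos(∠B/2)/(c+a) ≈ 404.02.

t_B ≈ 404.02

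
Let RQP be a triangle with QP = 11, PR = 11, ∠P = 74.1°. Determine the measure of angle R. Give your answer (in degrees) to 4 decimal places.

By the law of cosines, RQ² = QP² + PR² − 2·QP·PR·cos P = 175.7, so RQ ≈ 13.255.
Law of cosines again: cos R = (PR² + RQ² − QP²)/(2·PR·RQ) ≈ 0.60251, so ∠R ≈ 52.95°.

52.9500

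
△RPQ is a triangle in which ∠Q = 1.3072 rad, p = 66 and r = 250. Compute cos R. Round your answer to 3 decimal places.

By the law of cosines, q² = r² + p² − 2·r·p·cos Q = 58258, so q ≈ 241.37.
Law of cosines again: cos R = (p² + q² − r²)/(2·p·q) ≈ 0.00357, so ∠R ≈ 1.5672 rad.

0.004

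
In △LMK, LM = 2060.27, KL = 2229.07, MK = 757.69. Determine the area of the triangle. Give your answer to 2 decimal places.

Semiperimeter s = (757.69 + 2229.1 + 2060.3)/2 = 2523.5.
Heron's formula: area = √(2523.5·1765.8·294.45·463.25) ≈ 7.7962e+05.

area ≈ 779622.27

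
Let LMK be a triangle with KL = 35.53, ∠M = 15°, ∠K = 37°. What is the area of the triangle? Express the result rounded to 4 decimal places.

area ≈ 1156.5365

The third angle is ∠L = 180° − ∠M − ∠K = 128.00°.
Law of sines: MK = KL·sin L/sin M ≈ 108.18.
Law of sines: LM = KL·sin K/sin M ≈ 82.616.
Area = ½·KL·MK·sin K ≈ 1156.5.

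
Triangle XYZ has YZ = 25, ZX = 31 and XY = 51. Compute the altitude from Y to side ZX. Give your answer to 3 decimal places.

18.894

Semiperimeter s = (25 + 31 + 51)/2 = 53.5.
Heron's formula: area = √(53.5·28.5·22.5·2.5) ≈ 292.86.
The altitude from Y has length 2·area/ZX ≈ 18.894.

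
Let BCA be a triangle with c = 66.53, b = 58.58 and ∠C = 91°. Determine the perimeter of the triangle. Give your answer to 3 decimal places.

Law of sines: sin B = b·sin C/c ≈ 0.88037.
Since c ≥ b, only the acute value applies: ∠B ≈ 61.69°.
Then ∠A = 180° − ∠C − ∠B ≈ 27.31°.
Law of sines gives a = c·sin A/sin C ≈ 30.532.
Semiperimeter s = (58.58+66.53+30.532)/2 = 77.821.
Perimeter = 58.58 + 66.53 + 30.532 = 155.64.

155.642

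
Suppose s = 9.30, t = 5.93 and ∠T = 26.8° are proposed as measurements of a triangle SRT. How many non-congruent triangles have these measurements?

2

s·sin T = 9.30·sin(26.8°) ≈ 4.193.
Since s sin T < t < s (4.193 < 5.93 < 9.30), two triangles exist.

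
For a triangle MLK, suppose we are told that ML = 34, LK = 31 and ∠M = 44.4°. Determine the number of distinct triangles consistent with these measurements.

ML·sin M = 34·sin(44.4°) ≈ 23.79.
Since ML sin M < LK < ML (23.79 < 31 < 34), two triangles exist.

2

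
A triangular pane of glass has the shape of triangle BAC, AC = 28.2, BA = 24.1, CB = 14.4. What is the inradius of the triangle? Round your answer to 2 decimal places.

5.20

Semiperimeter s = (28.2 + 14.4 + 24.1)/2 = 33.35.
Heron's formula: area = √(33.35·5.15·18.95·9.25) ≈ 173.51.
Inradius = area/s = 173.51/33.35 ≈ 5.2027.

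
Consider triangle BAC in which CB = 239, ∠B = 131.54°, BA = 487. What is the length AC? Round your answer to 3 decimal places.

669.821

By the law of cosines, AC² = CB² + BA² − 2·CB·BA·cos B = 4.4866e+05, so AC ≈ 669.82.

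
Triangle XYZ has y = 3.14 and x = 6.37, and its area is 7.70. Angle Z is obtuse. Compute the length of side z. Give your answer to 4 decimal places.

From area = ½·x·y·sin Z, we get sin Z = 2·area/(x·y) ≈ 0.76993.
Taking the obtuse solution, ∠Z ≈ 129.65°.
Law of cosines then gives z ≈ 8.7157.

8.7157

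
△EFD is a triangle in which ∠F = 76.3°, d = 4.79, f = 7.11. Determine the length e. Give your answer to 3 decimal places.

Law of sines: sin D = d·sin F/f ≈ 0.65453.
Since f ≥ d, only the acute value applies: ∠D ≈ 40.88°.
Then ∠E = 180° − ∠F − ∠D ≈ 62.82°.
Law of sines gives e = f·sin E/sin F ≈ 6.5099.

6.510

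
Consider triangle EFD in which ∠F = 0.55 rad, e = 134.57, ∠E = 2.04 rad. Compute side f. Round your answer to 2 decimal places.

The third angle is ∠D = π − ∠E − ∠F = 0.552 rad.
Law of sines: f = e·sin F/sin E ≈ 78.861.

78.86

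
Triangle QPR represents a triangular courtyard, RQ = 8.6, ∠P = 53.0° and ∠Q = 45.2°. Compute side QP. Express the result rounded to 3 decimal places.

10.658

The third angle is ∠R = 180° − ∠Q − ∠P = 81.80°.
Law of sines: QP = RQ·sin R/sin P ≈ 10.658.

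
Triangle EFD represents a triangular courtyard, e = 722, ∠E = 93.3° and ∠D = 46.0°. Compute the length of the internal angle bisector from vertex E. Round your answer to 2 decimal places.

339.60

The third angle is ∠F = 180° − ∠D − ∠E = 40.70°.
Law of sines: f = e·sin F/sin E ≈ 471.6.
Law of sines: d = e·sin D/sin E ≈ 520.23.
The bisector from E has length 2·f·d·cos(∠E/2)/(f+d) ≈ 339.6.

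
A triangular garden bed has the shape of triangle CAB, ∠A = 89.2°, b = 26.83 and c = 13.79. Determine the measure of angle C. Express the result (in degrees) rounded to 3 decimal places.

∠C ≈ 27.368°

By the law of cosines, a² = b² + c² − 2·b·c·cos A = 899.68, so a ≈ 29.995.
Law of cosines again: cos C = (a² + b² − c²)/(2·a·b) ≈ 0.88807, so ∠C ≈ 27.37°.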